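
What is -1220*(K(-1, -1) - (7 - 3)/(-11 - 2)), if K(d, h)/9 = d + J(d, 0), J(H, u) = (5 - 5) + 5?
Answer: -575840/13 ≈ -44295.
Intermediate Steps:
J(H, u) = 5 (J(H, u) = 0 + 5 = 5)
K(d, h) = 45 + 9*d (K(d, h) = 9*(d + 5) = 9*(5 + d) = 45 + 9*d)
-1220*(K(-1, -1) - (7 - 3)/(-11 - 2)) = -1220*((45 + 9*(-1)) - (7 - 3)/(-11 - 2)) = -1220*((45 - 9) - 4/(-13)) = -1220*(36 - 4*(-1)/13) = -1220*(36 - 1*(-4/13)) = -1220*(36 + 4/13) = -1220*472/13 = -575840/13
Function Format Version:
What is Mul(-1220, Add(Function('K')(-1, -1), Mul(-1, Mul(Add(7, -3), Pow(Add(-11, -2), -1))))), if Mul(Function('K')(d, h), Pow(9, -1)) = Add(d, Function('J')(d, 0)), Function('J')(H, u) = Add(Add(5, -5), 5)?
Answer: Rational(-575840, 13) ≈ -44295.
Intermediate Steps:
Function('J')(H, u) = 5 (Function('J')(H, u) = Add(0, 5) = 5)
Function('K')(d, h) = Add(45, Mul(9, d)) (Function('K')(d, h) = Mul(9, Add(d, 5)) = Mul(9, Add(5, d)) = Add(45, Mul(9, d)))
Mul(-1220, Add(Function('K')(-1, -1), Mul(-1, Mul(Add(7, -3), Pow(Add(-11, -2), -1))))) = Mul(-1220, Add(Add(45, Mul(9, -1)), Mul(-1, Mul(Add(7, -3), Pow(Add(-11, -2), -1))))) = Mul(-1220, Add(Add(45, -9), Mul(-1, Mul(4, Pow(-13, -1))))) = Mul(-1220, Add(36, Mul(-1, Mul(4, Rational(-1, 13))))) = Mul(-1220, Add(36, Mul(-1, Rational(-4, 13)))) = Mul(-1220, Add(36, Rational(4, 13))) = Mul(-1220, Rational(472, 13)) = Rational(-575840, 13)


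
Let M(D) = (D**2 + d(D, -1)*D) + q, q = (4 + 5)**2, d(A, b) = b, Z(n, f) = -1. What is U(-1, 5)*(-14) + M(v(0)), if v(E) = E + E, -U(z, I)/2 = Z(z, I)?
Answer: 53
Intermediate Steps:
U(z, I) = 2 (U(z, I) = -2*(-1) = 2)
v(E) = 2*E
q = 81 (q = 9**2 = 81)
M(D) = 81 + D**2 - D (M(D) = (D**2 - D) + 81 = 81 + D**2 - D)
U(-1, 5)*(-14) + M(v(0)) = 2*(-14) + (81 + (2*0)**2 - 2*0) = -28 + (81 + 0**2 - 1*0) = -28 + (81 + 0 + 0) = -28 + 81 = 53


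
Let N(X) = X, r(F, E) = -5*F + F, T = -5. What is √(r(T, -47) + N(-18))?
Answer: √2 ≈ 1.4142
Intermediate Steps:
r(F, E) = -4*F
√(r(T, -47) + N(-18)) = √(-4*(-5) - 18) = √(20 - 18) = √2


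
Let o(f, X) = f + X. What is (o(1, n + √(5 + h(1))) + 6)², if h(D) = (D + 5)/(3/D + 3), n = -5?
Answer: (2 + √6)² ≈ 19.798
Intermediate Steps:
h(D) = (5 + D)/(3 + 3/D)
o(f, X) = X + f
(o(1, n + √(5 + h(1))) + 6)² = (((-5 + √(5 + (⅓)*1*(5 + 1)/(1 + 1))) + 1) + 6)² = (((-5 + √(5 + (⅓)*1*6/2)) + 1) + 6)² = (((-5 + √(5 + (⅓)*1*(½)*6)) + 1) + 6)² = (((-5 + √(5 + 1)) + 1) + 6)² = (((-5 + √6) + 1) + 6)² = ((-4 + √6) + 6)² = (2 + √6)²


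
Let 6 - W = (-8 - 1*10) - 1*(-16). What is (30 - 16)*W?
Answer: 112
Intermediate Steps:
W = 8 (W = 6 - ((-8 - 1*10) - 1*(-16)) = 6 - ((-8 - 10) + 16) = 6 - (-18 + 16) = 6 - 1*(-2) = 6 + 2 = 8)
(30 - 16)*W = (30 - 16)*8 = 14*8 = 112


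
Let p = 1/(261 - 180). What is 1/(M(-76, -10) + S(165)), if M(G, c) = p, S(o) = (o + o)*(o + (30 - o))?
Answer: 81/801901 ≈ 0.00010101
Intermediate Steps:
S(o) = 60*o (S(o) = (2*o)*30 = 60*o)
p = 1/81 ≈ 0.012346
M(G, c) = 1/81
1/(M(-76, -10) + S(165)) = 1/(1/81 + 60*165) = 1/(1/81 + 9900) = 1/(801901/81) = 81/801901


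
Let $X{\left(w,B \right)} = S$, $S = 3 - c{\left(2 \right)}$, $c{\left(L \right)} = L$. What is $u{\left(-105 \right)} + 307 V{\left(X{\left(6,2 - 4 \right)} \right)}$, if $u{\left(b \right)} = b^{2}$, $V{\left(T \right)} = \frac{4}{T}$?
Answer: $12253$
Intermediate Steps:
$S = 1$ ($S = 3 - 2 = 1$)
$X{\left(w,B \right)} = 1$
$u{\left(-105 \right)} + 307 V{\left(X{\left(6,2 - 4 \right)} \right)} = \left(-105\right)^{2} + 307 \cdot \frac{4}{1} = 11025 + 307 \cdot 4 \cdot 1 = 11025 + 307 \cdot 4 = 11025 + 1228 = 12253$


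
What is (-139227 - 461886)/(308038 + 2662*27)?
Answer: -601113/379912 ≈ -1.5822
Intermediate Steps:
(-139227 - 461886)/(308038 + 2662*27) = -601113/(308038 + 71874) = -601113/379912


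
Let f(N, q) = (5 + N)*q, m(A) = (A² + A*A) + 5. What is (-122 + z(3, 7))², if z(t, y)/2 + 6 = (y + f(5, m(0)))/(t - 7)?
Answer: 105625/4 ≈ 26406.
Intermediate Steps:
m(A) = 5 + 2*A² (m(A) = (A² + A²) + 5 = 2*A² + 5 = 5 + 2*A²)
f(N, q) = q*(5 + N)
z(t, y) = -12 + 2*(50 + y)/(-7 + t) (z(t, y) = -12 + 2*((y + (5 + 2*0²)*(5 + 5))/(t - 7)) = -12 + 2*((y + (5 + 2*0)*10)/(-7 + t)) = -12 + 2*((y + (5 + 0)*10)/(-7 + t)) = -12 + 2*((y + 5*10)/(-7 + t)) = -12 + 2*((y + 50)/(-7 + t)) = -12 + 2*((50 + y)/(-7 + t)) = -12 + 2*(50 + y)/(-7 + t))
(-122 + z(3, 7))² = (-122 + 2*(92 + 7 - 6*3)/(-7 + 3))² = (-122 + 2*(92 + 7 - 18)/(-4))² = (-122 + 2*(-¼)*81)² = (-122 - 81/2)² = (-325/2)² = 105625/4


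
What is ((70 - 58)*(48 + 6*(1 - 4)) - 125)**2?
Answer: 55225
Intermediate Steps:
((70 - 58)*(48 + 6*(1 - 4)) - 125)**2 = (12*(48 + 6*(-3)) - 125)**2 = (12*(48 - 18) - 125)**2 = (12*30 - 125)**2 = (360 - 125)**2 = 235**2 = 55225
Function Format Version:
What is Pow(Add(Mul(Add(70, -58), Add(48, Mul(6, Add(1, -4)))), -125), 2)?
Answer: 55225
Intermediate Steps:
Pow(Add(Mul(Add(70, -58), Add(48, Mul(6, Add(1, -4)))), -125), 2) = Pow(Add(Mul(12, Add(48, Mul(6, -3))), -125), 2) = Pow(Add(Mul(12, Add(48, -18)), -125), 2) = Pow(Add(Mul(12, 30), -125), 2) = Pow(Add(360, -125), 2) = Pow(235, 2) = 55225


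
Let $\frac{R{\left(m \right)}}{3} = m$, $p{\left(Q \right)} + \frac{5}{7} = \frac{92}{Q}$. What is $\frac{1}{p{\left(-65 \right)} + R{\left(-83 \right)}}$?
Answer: $- \frac{455}{114264} \approx -0.003982$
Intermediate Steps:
$p{\left(Q \right)} = - \frac{5}{7} + \frac{92}{Q}$
$R{\left(m \right)} = 3 m$
$\frac{1}{p{\left(-65 \right)} + R{\left(-83 \right)}} = \frac{1}{\left(- \frac{5}{7} + \frac{92}{-65}\right) + 3 \left(-83\right)} = \frac{1}{\left(- \frac{5}{7} + 92 \left(- \frac{1}{65}\right)\right) - 249} = \frac{1}{\left(- \frac{5}{7} - \frac{92}{65}\right) - 249} = \frac{1}{- \frac{969}{455} - 249} = \frac{1}{- \frac{114264}{455}} = - \frac{455}{114264}$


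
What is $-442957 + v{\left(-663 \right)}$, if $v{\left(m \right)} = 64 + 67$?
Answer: $-442826$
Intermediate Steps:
$v{\left(m \right)} = 131$
$-442957 + v{\left(-663 \right)} = -442957 + 131 = -442826$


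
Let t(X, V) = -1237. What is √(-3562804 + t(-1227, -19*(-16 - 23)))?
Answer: 13*I*√21089 ≈ 1887.9*I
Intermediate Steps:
√(-3562804 + t(-1227, -19*(-16 - 23))) = √(-3562804 - 1237) = √(-3564041) = 13*I*√21089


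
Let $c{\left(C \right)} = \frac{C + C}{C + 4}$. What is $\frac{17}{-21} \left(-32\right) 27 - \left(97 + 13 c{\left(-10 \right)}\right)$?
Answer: $\frac{11741}{21} \approx 559.1$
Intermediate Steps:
$c{\left(C \right)} = \frac{2 C}{4 + C}$
$\frac{17}{-21} \left(-32\right) 27 - \left(97 + 13 c{\left(-10 \right)}\right) = \frac{17}{-21} \left(-32\right) 27 - \left(97 + 13 \cdot 2 \left(-10\right) \frac{1}{4 - 10}\right) = 17 \left(- \frac{1}{21}\right) \left(-32\right) 27 - \left(97 + 13 \cdot 2 \left(-10\right) \frac{1}{-6}\right) = \left(- \frac{17}{21}\right) \left(-32\right) 27 - \left(97 + 13 \cdot 2 \left(-10\right) \left(- \frac{1}{6}\right)\right) = \frac{544}{21} \cdot 27 - \left(97 + 13 \cdot \frac{10}{3}\right) = \frac{4896}{7} - \left(97 + \frac{130}{3}\right) = \frac{4896}{7} - \frac{421}{3} = \frac{11741}{21}$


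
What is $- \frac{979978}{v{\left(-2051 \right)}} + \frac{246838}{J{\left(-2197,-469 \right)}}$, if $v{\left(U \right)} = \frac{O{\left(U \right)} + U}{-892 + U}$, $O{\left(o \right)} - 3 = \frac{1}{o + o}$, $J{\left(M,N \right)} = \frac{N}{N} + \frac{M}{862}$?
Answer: $- \frac{1953464648077168}{1246133055} \approx -1.5676 \cdot 10^{6}$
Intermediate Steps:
$J{\left(M,N \right)} = 1 + \frac{M}{862}$ ($J{\left(M,N \right)} = 1 + M \frac{1}{862} = 1 + \frac{M}{862}$)
$O{\left(o \right)} = 3 + \frac{1}{2 o}$ ($O{\left(o \right)} = 3 + \frac{1}{o + o} = 3 + \frac{1}{2 o}$)
$v{\left(U \right)} = \frac{3 + U + \frac{1}{2 U}}{-892 + U}$ ($v{\left(U \right)} = \frac{\left(3 + \frac{1}{2 U}\right) + U}{-892 + U} = \frac{3 + U + \frac{1}{2 U}}{-892 + U}$)
$- \frac{979978}{v{\left(-2051 \right)}} + \frac{246838}{J{\left(-2197,-469 \right)}} = - \frac{979978}{\frac{1}{-2051} \frac{1}{-892 - 2051} \left(\frac{1}{2} + \left(-2051\right)^{2} + 3 \left(-2051\right)\right)} + \frac{246838}{1 + \frac{1}{862} \left(-2197\right)} = - \frac{979978}{\left(- \frac{1}{2051}\right) \frac{1}{-2943} \left(\frac{1}{2} + 4206601 - 6153\right)} + \frac{246838}{1 - \frac{2197}{862}} = - \frac{979978}{\left(- \frac{1}{2051}\right) \left(- \frac{1}{2943}\right) \frac{8400897}{2}} + \frac{246838}{- \frac{1335}{862}} = - \frac{979978}{\frac{933433}{1341354}} + 246838 \left(- \frac{862}{1335}\right) = \left(-979978\right) \frac{1341354}{933433} - \frac{212774356}{1335} = - \frac{1314497410212}{933433} - \frac{212774356}{1335} = - \frac{1953464648077168}{1246133055}$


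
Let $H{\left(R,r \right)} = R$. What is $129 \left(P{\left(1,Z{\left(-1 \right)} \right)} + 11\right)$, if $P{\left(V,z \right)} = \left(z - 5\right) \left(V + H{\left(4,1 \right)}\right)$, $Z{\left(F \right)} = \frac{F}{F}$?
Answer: $-1161$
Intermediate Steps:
$Z{\left(F \right)} = 1$
$P{\left(V,z \right)} = \left(-5 + z\right) \left(4 + V\right)$ ($P{\left(V,z \right)} = \left(z - 5\right) \left(V + 4\right) = \left(-5 + z\right) \left(4 + V\right)$)
$129 \left(P{\left(1,Z{\left(-1 \right)} \right)} + 11\right) = 129 \left(\left(-20 - 5 + 4 \cdot 1 + 1 \cdot 1\right) + 11\right) = 129 \left(\left(-20 - 5 + 4 + 1\right) + 11\right) = 129 \left(-20 + 11\right) = 129 \left(-9\right) = -1161$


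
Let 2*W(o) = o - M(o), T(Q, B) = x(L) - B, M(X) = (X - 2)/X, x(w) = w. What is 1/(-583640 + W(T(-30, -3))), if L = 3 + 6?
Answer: -12/7003613 ≈ -1.7134e-6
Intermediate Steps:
L = 9
M(X) = (-2 + X)/X
T(Q, B) = 9 - B
W(o) = o/2 - (-2 + o)/(2*o) (W(o) = (o - (-2 + o)/o)/2 = o/2 - (-2 + o)/(2*o))
1/(-583640 + W(T(-30, -3))) = 1/(-583640 + (2 + (9 - 1*(-3))² - (9 - 1*(-3)))/(2*(9 - 1*(-3)))) = 1/(-583640 + (2 + (9 + 3)² - (9 + 3))/(2*(9 + 3))) = 1/(-583640 + (½)*(2 + 12² - 1*12)/12) = 1/(-583640 + (½)*(1/12)*(2 + 144 - 12)) = 1/(-583640 + (½)*(1/12)*134) = 1/(-583640 + 67/12) = 1/(-7003613/12) = -12/7003613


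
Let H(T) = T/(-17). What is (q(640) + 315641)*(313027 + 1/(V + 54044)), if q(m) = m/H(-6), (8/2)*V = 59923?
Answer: 82309345274832751/828297 ≈ 9.9372e+10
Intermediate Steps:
V = 59923/4 (V = (¼)*59923 = 59923/4 ≈ 14981.)
H(T) = -T/17 (H(T) = T*(-1/17) = -T/17)
q(m) = 17*m/6 (q(m) = m/((-1/17*(-6))) = m/(6/17) = m*(17/6) = 17*m/6)
(q(640) + 315641)*(313027 + 1/(V + 54044)) = ((17/6)*640 + 315641)*(313027 + 1/(59923/4 + 54044)) = (5440/3 + 315641)*(313027 + 1/(276099/4)) = 952363*(313027 + 4/276099)/3 = (952363/3)*(86426441677/276099) = 82309345274832751/828297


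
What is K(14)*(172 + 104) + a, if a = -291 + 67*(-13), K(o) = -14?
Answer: -5026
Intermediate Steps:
a = -1162 (a = -291 - 871 = -1162)
K(14)*(172 + 104) + a = -14*(172 + 104) - 1162 = -14*276 - 1162 = -3864 - 1162 = -5026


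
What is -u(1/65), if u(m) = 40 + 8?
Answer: -48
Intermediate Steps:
u(m) = 48
-u(1/65) = -1*48 = -48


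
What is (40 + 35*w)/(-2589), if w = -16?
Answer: 520/2589 ≈ 0.20085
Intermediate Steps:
(40 + 35*w)/(-2589) = (40 + 35*(-16))/(-2589) = (40 - 560)*(-1/2589) = -520*(-1/2589) = 520/2589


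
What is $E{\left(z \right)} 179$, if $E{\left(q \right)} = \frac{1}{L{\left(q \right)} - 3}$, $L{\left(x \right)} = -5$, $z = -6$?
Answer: $- \frac{179}{8} \approx -22.375$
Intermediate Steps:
$E{\left(q \right)} = - \frac{1}{8}$ ($E{\left(q \right)} = \frac{1}{-5 - 3} = \frac{1}{-8} = - \frac{1}{8}$)
$E{\left(z \right)} 179 = \left(- \frac{1}{8}\right) 179 = - \frac{179}{8}$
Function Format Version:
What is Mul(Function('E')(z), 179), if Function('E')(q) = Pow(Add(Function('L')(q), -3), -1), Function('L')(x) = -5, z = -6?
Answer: Rational(-179, 8) ≈ -22.375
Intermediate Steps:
Function('E')(q) = Rational(-1, 8) (Function('E')(q) = Pow(Add(-5, -3), -1) = Pow(-8, -1) = Rational(-1, 8))
Mul(Function('E')(z), 179) = Mul(Rational(-1, 8), 179) = Rational(-179, 8)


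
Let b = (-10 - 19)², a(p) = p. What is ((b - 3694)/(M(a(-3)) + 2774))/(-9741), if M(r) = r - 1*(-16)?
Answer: 317/3016463 ≈ 0.00010509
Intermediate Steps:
M(r) = 16 + r (M(r) = r + 16 = 16 + r)
b = 841 (b = (-29)² = 841)
((b - 3694)/(M(a(-3)) + 2774))/(-9741) = ((841 - 3694)/((16 - 3) + 2774))/(-9741) = -2853/(13 + 2774)*(-1/9741) = -2853/2787*(-1/9741) = -2853*1/2787*(-1/9741) = -951/929*(-1/9741) = 317/3016463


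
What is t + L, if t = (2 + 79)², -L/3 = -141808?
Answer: 431985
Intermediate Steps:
L = 425424 (L = -3*(-141808) = 425424)
t = 6561 (t = 81² = 6561)
t + L = 6561 + 425424 = 431985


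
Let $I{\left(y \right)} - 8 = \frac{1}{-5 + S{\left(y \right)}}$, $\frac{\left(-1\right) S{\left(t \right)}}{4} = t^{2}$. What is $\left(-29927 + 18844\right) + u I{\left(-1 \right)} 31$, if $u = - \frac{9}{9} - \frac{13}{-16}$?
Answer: $- \frac{534185}{48} \approx -11129.0$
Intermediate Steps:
$u = - \frac{3}{16}$ ($u = \left(-9\right) \frac{1}{9} - - \frac{13}{16} = -1 + \frac{13}{16} = - \frac{3}{16} \approx -0.1875$)
$S{\left(t \right)} = - 4 t^{2}$
$I{\left(y \right)} = 8 + \frac{1}{-5 - 4 y^{2}}$
$\left(-29927 + 18844\right) + u I{\left(-1 \right)} 31 = \left(-29927 + 18844\right) + - \frac{3 \frac{39 + 32 \left(-1\right)^{2}}{5 + 4 \left(-1\right)^{2}}}{16} \cdot 31 = -11083 + - \frac{3 \frac{39 + 32 \cdot 1}{5 + 4 \cdot 1}}{16} \cdot 31 = -11083 + - \frac{3 \frac{39 + 32}{5 + 4}}{16} \cdot 31 = -11083 + - \frac{3 \cdot \frac{1}{9} \cdot 71}{16} \cdot 31 = -11083 + \left(- \frac{3}{16}\right) \frac{71}{9} \cdot 31 = -11083 - \frac{2201}{48} = - \frac{534185}{48}$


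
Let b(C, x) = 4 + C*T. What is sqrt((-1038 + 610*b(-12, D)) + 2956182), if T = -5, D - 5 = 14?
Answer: 2*sqrt(748546) ≈ 1730.4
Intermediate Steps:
D = 19 (D = 5 + 14 = 19)
b(C, x) = 4 - 5*C (b(C, x) = 4 + C*(-5) = 4 - 5*C)
sqrt((-1038 + 610*b(-12, D)) + 2956182) = sqrt((-1038 + 610*(4 - 5*(-12))) + 2956182) = sqrt((-1038 + 610*(4 + 60)) + 2956182) = sqrt((-1038 + 610*64) + 2956182) = sqrt((-1038 + 39040) + 2956182) = sqrt(38002 + 2956182) = sqrt(2994184) = 2*sqrt(748546)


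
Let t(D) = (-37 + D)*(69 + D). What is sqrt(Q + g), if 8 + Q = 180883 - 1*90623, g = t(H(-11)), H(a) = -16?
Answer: sqrt(87443) ≈ 295.71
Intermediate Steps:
g = -2809 (g = -2553 + (-16)**2 + 32*(-16) = -2553 + 256 - 512 = -2809)
Q = 90252 (Q = -8 + (180883 - 1*90623) = -8 + (180883 - 90623) = -8 + 90260 = 90252)
sqrt(Q + g) = sqrt(90252 - 2809) = sqrt(87443)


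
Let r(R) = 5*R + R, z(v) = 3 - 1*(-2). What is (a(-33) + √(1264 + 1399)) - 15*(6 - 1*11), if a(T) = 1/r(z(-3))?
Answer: 2251/30 + √2663 ≈ 126.64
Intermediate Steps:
z(v) = 5 (z(v) = 3 + 2 = 5)
r(R) = 6*R
a(T) = 1/30 (a(T) = 1/(6*5) = 1/30)
(a(-33) + √(1264 + 1399)) - 15*(6 - 1*11) = (1/30 + √(1264 + 1399)) - 15*(6 - 1*11) = (1/30 + √2663) - 15*(6 - 11) = (1/30 + √2663) - 15*(-5) = (1/30 + √2663) + 75 = 2251/30 + √2663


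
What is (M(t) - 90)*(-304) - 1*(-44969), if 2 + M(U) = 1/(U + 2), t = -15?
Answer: 948485/13 ≈ 72960.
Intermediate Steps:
M(U) = -2 + 1/(2 + U) (M(U) = -2 + 1/(U + 2) = -2 + 1/(2 + U))
(M(t) - 90)*(-304) - 1*(-44969) = ((-3 - 2*(-15))/(2 - 15) - 90)*(-304) - 1*(-44969) = ((-3 + 30)/(-13) - 90)*(-304) + 44969 = (-1/13*27 - 90)*(-304) + 44969 = (-27/13 - 90)*(-304) + 44969 = -1197/13*(-304) + 44969 = 363888/13 + 44969 = 948485/13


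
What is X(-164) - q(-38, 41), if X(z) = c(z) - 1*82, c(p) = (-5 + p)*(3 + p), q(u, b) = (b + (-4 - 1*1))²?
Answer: 25831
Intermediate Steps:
q(u, b) = (-5 + b)² (q(u, b) = (b + (-4 - 1))² = (b - 5)² = (-5 + b)²)
X(z) = -97 + z² - 2*z (X(z) = (-15 + z² - 2*z) - 1*82 = (-15 + z² - 2*z) - 82 = -97 + z² - 2*z)
X(-164) - q(-38, 41) = (-97 + (-164)² - 2*(-164)) - (-5 + 41)² = (-97 + 26896 + 328) - 1*36² = 27127 - 1*1296 = 27127 - 1296 = 25831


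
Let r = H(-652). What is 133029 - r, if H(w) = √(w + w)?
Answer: 133029 - 2*I*√326 ≈ 1.3303e+5 - 36.111*I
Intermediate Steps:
H(w) = √2*√w (H(w) = √(2*w) = √2*√w)
r = 2*I*√326 (r = √2*√(-652) = √2*(2*I*√163) = 2*I*√326 ≈ 36.111*I)
133029 - r = 133029 - 2*I*√326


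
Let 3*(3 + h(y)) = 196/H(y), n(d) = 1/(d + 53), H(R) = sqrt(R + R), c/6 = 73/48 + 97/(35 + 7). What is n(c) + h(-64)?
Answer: -12709/4255 - 49*I*sqrt(2)/12 ≈ -2.9868 - 5.7747*I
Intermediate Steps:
c = 1287/56 (c = 6*(73/48 + 97/(35 + 7)) = 6*(73*(1/48) + 97/42) = 6*(73/48 + 97*(1/42)) = 6*(73/48 + 97/42) = 6*(429/112) = 1287/56 ≈ 22.982)
H(R) = sqrt(2)*sqrt(R) (H(R) = sqrt(2*R) = sqrt(2)*sqrt(R))
n(d) = 1/(53 + d)
h(y) = -3 + 98*sqrt(2)/(3*sqrt(y)) (h(y) = -3 + (196/((sqrt(2)*sqrt(y))))/3 = -3 + (196*(sqrt(2)/(2*sqrt(y))))/3 = -3 + (98*sqrt(2)/sqrt(y))/3 = -3 + 98*sqrt(2)/(3*sqrt(y)))
n(c) + h(-64) = 1/(53 + 1287/56) + (-3 + 98*sqrt(2)/(3*sqrt(-64))) = 1/(4255/56) + (-3 + 98*sqrt(2)*(-I/8)/3) = 56/4255 + (-3 - 49*I*sqrt(2)/12) = -12709/4255 - 49*I*sqrt(2)/12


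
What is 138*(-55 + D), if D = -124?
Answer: -24702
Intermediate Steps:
138*(-55 + D) = 138*(-55 - 124) = 138*(-179) = -24702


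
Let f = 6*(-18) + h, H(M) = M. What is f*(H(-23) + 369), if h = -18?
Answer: -43596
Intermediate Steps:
f = -126 (f = 6*(-18) - 18 = -108 - 18 = -126)
f*(H(-23) + 369) = -126*(-23 + 369) = -126*346 = -43596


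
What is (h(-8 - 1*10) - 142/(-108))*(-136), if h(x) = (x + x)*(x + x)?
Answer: -4763740/27 ≈ -1.7643e+5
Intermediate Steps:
h(x) = 4*x² (h(x) = (2*x)*(2*x) = 4*x²)
(h(-8 - 1*10) - 142/(-108))*(-136) = (4*(-8 - 1*10)² - 142/(-108))*(-136) = (4*(-8 - 10)² - 142*(-1/108))*(-136) = (4*(-18)² + 71/54)*(-136) = (4*324 + 71/54)*(-136) = (1296 + 71/54)*(-136) = (70055/54)*(-136) = -4763740/27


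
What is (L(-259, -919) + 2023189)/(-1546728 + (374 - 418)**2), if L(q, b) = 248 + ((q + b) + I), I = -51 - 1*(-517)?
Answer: -2022725/1544792 ≈ -1.3094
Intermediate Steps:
I = 466 (I = -51 + 517 = 466)
L(q, b) = 714 + b + q (L(q, b) = 248 + ((q + b) + 466) = 248 + ((b + q) + 466) = 248 + (466 + b + q) = 714 + b + q)
(L(-259, -919) + 2023189)/(-1546728 + (374 - 418)**2) = ((714 - 919 - 259) + 2023189)/(-1546728 + (374 - 418)**2) = (-464 + 2023189)/(-1546728 + (-44)**2) = 2022725/(-1546728 + 1936) = 2022725/(-1544792) = 2022725*(-1/1544792) = -2022725/1544792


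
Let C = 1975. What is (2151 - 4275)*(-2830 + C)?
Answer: 1816020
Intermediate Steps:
(2151 - 4275)*(-2830 + C) = (2151 - 4275)*(-2830 + 1975) = -2124*(-855) = 1816020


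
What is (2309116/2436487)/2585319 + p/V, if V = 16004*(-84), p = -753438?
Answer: 112999559464343395/201621469068370824 ≈ 0.56045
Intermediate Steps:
V = -1344336
(2309116/2436487)/2585319 + p/V = (2309116/2436487)/2585319 - 753438/(-1344336) = (2309116*(1/2436487))*(1/2585319) - 753438*(-1/1344336) = (2309116/2436487)*(1/2585319) + 17939/32008 = 2309116/6299096134353 + 17939/32008 = 112999559464343395/201621469068370824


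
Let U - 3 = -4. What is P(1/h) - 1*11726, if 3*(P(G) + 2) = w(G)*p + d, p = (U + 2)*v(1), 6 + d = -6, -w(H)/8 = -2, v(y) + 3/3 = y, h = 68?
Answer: -11732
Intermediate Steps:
v(y) = -1 + y
w(H) = 16 (w(H) = -8*(-2) = 16)
U = -1 (U = 3 - 4 = -1)
d = -12 (d = -6 - 6 = -12)
p = 0 (p = (-1 + 2)*(-1 + 1) = 1*0 = 0)
P(G) = -6 (P(G) = -2 + (16*0 - 12)/3 = -2 + (0 - 12)/3 = -2 + (⅓)*(-12) = -2 - 4 = -6)
P(1/h) - 1*11726 = -6 - 1*11726 = -6 - 11726 = -11732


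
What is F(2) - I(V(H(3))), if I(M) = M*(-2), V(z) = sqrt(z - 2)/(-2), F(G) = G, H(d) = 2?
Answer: 2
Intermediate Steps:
V(z) = -sqrt(-2 + z)/2 (V(z) = sqrt(-2 + z)*(-1/2) = -sqrt(-2 + z)/2)
I(M) = -2*M
F(2) - I(V(H(3))) = 2 - (-2)*(-sqrt(-2 + 2)/2) = 2 - (-2)*(-sqrt(0)/2) = 2 - (-2)*(-1/2*0) = 2 - (-2)*0 = 2 - 1*0 = 2 + 0 = 2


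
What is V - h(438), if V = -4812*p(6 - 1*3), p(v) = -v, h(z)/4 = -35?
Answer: 14576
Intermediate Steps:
h(z) = -140 (h(z) = 4*(-35) = -140)
V = 14436 (V = -(-4812)*(6 - 1*3) = -(-4812)*(6 - 3) = -(-4812)*3 = -4812*(-3) = 14436)
V - h(438) = 14436 - 1*(-140) = 14436 + 140 = 14576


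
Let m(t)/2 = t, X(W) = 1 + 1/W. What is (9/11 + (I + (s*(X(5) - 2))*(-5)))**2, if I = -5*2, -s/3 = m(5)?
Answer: 2019241/121 ≈ 16688.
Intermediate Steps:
X(W) = 1 + 1/W
m(t) = 2*t
s = -30 (s = -6*5 = -3*10 = -30)
I = -10
(9/11 + (I + (s*(X(5) - 2))*(-5)))**2 = (9/11 + (-10 - 30*((1 + 5)/5 - 2)*(-5)))**2 = (9*(1/11) + (-10 - 30*((1/5)*6 - 2)*(-5)))**2 = (9/11 + (-10 - 30*(6/5 - 2)*(-5)))**2 = (9/11 + (-10 - 30*(-4/5)*(-5)))**2 = (9/11 + (-10 + 24*(-5)))**2 = (9/11 + (-10 - 120))**2 = (9/11 - 130)**2 = (-1421/11)**2 = 2019241/121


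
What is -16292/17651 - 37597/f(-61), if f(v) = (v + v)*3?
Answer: 657661775/6460266 ≈ 101.80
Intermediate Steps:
f(v) = 6*v (f(v) = (2*v)*3 = 6*v)
-16292/17651 - 37597/f(-61) = -16292/17651 - 37597/(6*(-61)) = -16292*1/17651 - 37597/(-366) = -16292/17651 - 37597*(-1/366) = -16292/17651 + 37597/366 = 657661775/6460266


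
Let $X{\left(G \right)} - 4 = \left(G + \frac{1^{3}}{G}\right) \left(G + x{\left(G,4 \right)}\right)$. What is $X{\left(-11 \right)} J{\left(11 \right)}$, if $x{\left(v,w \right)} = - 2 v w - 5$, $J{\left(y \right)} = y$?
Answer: $-8740$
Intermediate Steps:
$x{\left(v,w \right)} = -5 - 2 v w$ ($x{\left(v,w \right)} = - 2 v w - 5 = -5 - 2 v w$)
$X{\left(G \right)} = 4 + \left(-5 - 7 G\right) \left(G + \frac{1}{G}\right)$ ($X{\left(G \right)} = 4 + \left(G + \frac{1^{3}}{G}\right) \left(G - \left(5 + 2 G 4\right)\right) = 4 + \left(G + 1 \frac{1}{G}\right) \left(G - \left(5 + 8 G\right)\right) = 4 + \left(G + \frac{1}{G}\right) \left(-5 - 7 G\right) = 4 + \left(-5 - 7 G\right) \left(G + \frac{1}{G}\right)$)
$X{\left(-11 \right)} J{\left(11 \right)} = \left(-3 - 7 \left(-11\right)^{2} - -55 - \frac{5}{-11}\right) 11 = \left(-3 - 847 + 55 - - \frac{5}{11}\right) 11 = \left(-3 - 847 + 55 + \frac{5}{11}\right) 11 = \left(- \frac{8740}{11}\right) 11 = -8740$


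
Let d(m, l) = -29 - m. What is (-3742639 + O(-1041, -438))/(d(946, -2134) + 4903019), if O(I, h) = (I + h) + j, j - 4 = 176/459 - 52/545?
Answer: -468304382809/613135408410 ≈ -0.76379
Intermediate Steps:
j = 1072672/250155 (j = 4 + (176/459 - 52/545) = 4 + 72052/250155 = 1072672/250155 ≈ 4.2880)
O(I, h) = 1072672/250155 + I + h (O(I, h) = (I + h) + 1072672/250155 = 1072672/250155 + I + h)
(-3742639 + O(-1041, -438))/(d(946, -2134) + 4903019) = (-3742639 + (1072672/250155 - 1041 - 438))/((-29 - 1*946) + 4903019) = (-3742639 - 368906573/250155)/((-29 - 946) + 4903019) = -936608765618/(250155*(-975 + 4903019)) = -936608765618/250155/4902044 = -936608765618/250155*1/4902044 = -468304382809/613135408410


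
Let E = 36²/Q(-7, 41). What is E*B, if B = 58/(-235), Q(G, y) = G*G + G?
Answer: -12528/1645 ≈ -7.6158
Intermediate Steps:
Q(G, y) = G + G² (Q(G, y) = G² + G = G + G²)
E = 216/7 (E = 36²/((-7*(1 - 7))) = 1296/((-7*(-6))) = 1296/42 = 1296*(1/42) = 216/7 ≈ 30.857)
B = -58/235 (B = 58*(-1/235) = -58/235 ≈ -0.24681)
E*B = (216/7)*(-58/235) = -12528/1645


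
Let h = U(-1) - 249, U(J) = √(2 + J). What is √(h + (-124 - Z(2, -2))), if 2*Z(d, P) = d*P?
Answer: I*√370 ≈ 19.235*I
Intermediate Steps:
Z(d, P) = P*d/2 (Z(d, P) = (d*P)/2 = (P*d)/2 = P*d/2)
h = -248 (h = √(2 - 1) - 249 = √1 - 249 = 1 - 249 = -248)
√(h + (-124 - Z(2, -2))) = √(-248 + (-124 - (-2)*2/2)) = √(-248 + (-124 - 1*(-2))) = √(-248 + (-124 + 2)) = √(-248 - 122) = √(-370) = I*√370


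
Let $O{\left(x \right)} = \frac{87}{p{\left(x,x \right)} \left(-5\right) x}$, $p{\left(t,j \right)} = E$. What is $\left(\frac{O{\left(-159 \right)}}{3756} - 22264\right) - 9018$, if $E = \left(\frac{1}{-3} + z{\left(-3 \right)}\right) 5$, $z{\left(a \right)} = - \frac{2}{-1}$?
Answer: $- \frac{259468548971}{8294500} \approx -31282.0$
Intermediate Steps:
$z{\left(a \right)} = 2$ ($z{\left(a \right)} = \left(-2\right) \left(-1\right) = 2$)
$E = \frac{25}{3}$ ($E = \left(\frac{1}{-3} + 2\right) 5 = \left(- \frac{1}{3} + 2\right) 5 = \frac{5}{3} \cdot 5 = \frac{25}{3} \approx 8.3333$)
$p{\left(t,j \right)} = \frac{25}{3}$
$O{\left(x \right)} = - \frac{261}{125 x}$ ($O{\left(x \right)} = \frac{87}{\frac{25}{3} \left(-5\right) x} = \frac{87}{\left(- \frac{125}{3}\right) x} = 87 \left(- \frac{3}{125 x}\right) = - \frac{261}{125 x}$)
$\left(\frac{O{\left(-159 \right)}}{3756} - 22264\right) - 9018 = \left(\frac{\left(- \frac{261}{125}\right) \frac{1}{-159}}{3756} - 22264\right) - 9018 = \left(\left(- \frac{261}{125}\right) \left(- \frac{1}{159}\right) \frac{1}{3756} - 22264\right) - 9018 = \left(\frac{87}{6625} \cdot \frac{1}{3756} - 22264\right) - 9018 = \left(\frac{29}{8294500} - 22264\right) - 9018 = - \frac{184668747971}{8294500} - 9018 = - \frac{259468548971}{8294500}$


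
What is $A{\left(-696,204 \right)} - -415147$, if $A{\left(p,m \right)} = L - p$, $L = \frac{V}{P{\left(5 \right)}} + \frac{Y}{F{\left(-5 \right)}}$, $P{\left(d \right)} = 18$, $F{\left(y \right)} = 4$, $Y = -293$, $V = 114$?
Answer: $\frac{4989313}{12} \approx 4.1578 \cdot 10^{5}$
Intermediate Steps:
$L = - \frac{803}{12}$ ($L = \frac{114}{18} - \frac{293}{4} = 114 \cdot \frac{1}{18} - \frac{293}{4} = \frac{19}{3} - \frac{293}{4} = - \frac{803}{12} \approx -66.917$)
$A{\left(p,m \right)} = - \frac{803}{12} - p$
$A{\left(-696,204 \right)} - -415147 = \left(- \frac{803}{12} - -696\right) - -415147 = \left(- \frac{803}{12} + 696\right) + 415147 = \frac{7549}{12} + 415147 = \frac{4989313}{12}$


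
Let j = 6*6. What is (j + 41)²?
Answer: 5929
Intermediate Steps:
j = 36
(j + 41)² = (36 + 41)² = 77² = 5929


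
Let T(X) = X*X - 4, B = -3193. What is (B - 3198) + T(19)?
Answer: -6034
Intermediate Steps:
T(X) = -4 + X² (T(X) = X² - 4 = -4 + X²)
(B - 3198) + T(19) = (-3193 - 3198) + (-4 + 19²) = -6391 + (-4 + 361) = -6391 + 357 = -6034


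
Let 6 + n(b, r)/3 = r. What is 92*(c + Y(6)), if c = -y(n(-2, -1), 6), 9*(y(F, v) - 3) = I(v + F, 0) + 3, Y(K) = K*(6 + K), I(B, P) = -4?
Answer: 57224/9 ≈ 6358.2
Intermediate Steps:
n(b, r) = -18 + 3*r
y(F, v) = 26/9 (y(F, v) = 3 + (-4 + 3)/9 = 3 + (⅑)*(-1) = 3 - ⅑ = 26/9)
c = -26/9 (c = -1*26/9 = -26/9 ≈ -2.8889)
92*(c + Y(6)) = 92*(-26/9 + 6*(6 + 6)) = 92*(-26/9 + 6*12) = 92*(-26/9 + 72) = 92*(622/9) = 57224/9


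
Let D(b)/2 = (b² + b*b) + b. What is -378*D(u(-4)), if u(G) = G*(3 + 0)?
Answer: -208656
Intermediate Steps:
u(G) = 3*G (u(G) = G*3 = 3*G)
D(b) = 2*b + 4*b² (D(b) = 2*((b² + b*b) + b) = 2*((b² + b²) + b) = 2*(2*b² + b) = 2*(b + 2*b²) = 2*b + 4*b²)
-378*D(u(-4)) = -756*3*(-4)*(1 + 2*(3*(-4))) = -756*(-12)*(1 + 2*(-12)) = -756*(-12)*(1 - 24) = -756*(-12)*(-23) = -378*552 = -208656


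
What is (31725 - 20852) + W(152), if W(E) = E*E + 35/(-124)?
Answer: 4213113/124 ≈ 33977.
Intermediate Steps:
W(E) = -35/124 + E**2 (W(E) = E**2 + 35*(-1/124) = E**2 - 35/124 = -35/124 + E**2)
(31725 - 20852) + W(152) = (31725 - 20852) + (-35/124 + 152**2) = 10873 + (-35/124 + 23104) = 10873 + 2864861/124 = 4213113/124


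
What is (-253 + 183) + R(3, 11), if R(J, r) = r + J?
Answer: -56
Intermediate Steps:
R(J, r) = J + r
(-253 + 183) + R(3, 11) = (-253 + 183) + (3 + 11) = -70 + 14 = -56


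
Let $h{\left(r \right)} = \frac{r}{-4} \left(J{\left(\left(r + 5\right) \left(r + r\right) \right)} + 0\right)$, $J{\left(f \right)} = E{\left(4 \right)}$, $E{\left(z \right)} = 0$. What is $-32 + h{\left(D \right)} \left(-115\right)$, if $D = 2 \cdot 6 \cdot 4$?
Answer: $-32$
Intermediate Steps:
$D = 48$ ($D = 12 \cdot 4 = 48$)
$J{\left(f \right)} = 0$
$h{\left(r \right)} = 0$ ($h{\left(r \right)} = \frac{r}{-4} \left(0 + 0\right) = r \left(- \frac{1}{4}\right) 0 = - \frac{r}{4} \cdot 0 = 0$)
$-32 + h{\left(D \right)} \left(-115\right) = -32 + 0 \left(-115\right) = -32 + 0 = -32$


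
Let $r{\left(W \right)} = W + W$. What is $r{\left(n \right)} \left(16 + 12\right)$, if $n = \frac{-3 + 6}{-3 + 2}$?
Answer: $-168$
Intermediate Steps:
$n = -3$ ($n = \frac{3}{-1} = 3 \left(-1\right) = -3$)
$r{\left(W \right)} = 2 W$
$r{\left(n \right)} \left(16 + 12\right) = 2 \left(-3\right) \left(16 + 12\right) = \left(-6\right) 28 = -168$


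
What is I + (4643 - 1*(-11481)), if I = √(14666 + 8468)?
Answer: 16124 + √23134 ≈ 16276.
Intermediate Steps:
I = √23134 ≈ 152.10
I + (4643 - 1*(-11481)) = √23134 + (4643 - 1*(-11481)) = √23134 + (4643 + 11481) = √23134 + 16124 = 16124 + √23134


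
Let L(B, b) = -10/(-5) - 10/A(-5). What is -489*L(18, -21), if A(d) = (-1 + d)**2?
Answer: -5053/6 ≈ -842.17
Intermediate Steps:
L(B, b) = 31/18 (L(B, b) = -10/(-5) - 10/(-1 - 5)**2 = -10*(-1/5) - 10/((-6)**2) = 2 - 10/36 = 2 - 10*1/36 = 2 - 5/18 = 31/18)
-489*L(18, -21) = -489*31/18 = -5053/6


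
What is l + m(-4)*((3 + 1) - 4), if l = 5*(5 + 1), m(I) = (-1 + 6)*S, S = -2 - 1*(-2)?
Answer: 30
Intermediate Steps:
S = 0 (S = -2 + 2 = 0)
m(I) = 0 (m(I) = (-1 + 6)*0 = 5*0 = 0)
l = 30 (l = 5*6 = 30)
l + m(-4)*((3 + 1) - 4) = 30 + 0*((3 + 1) - 4) = 30 + 0*(4 - 4) = 30 + 0*0 = 30 + 0 = 30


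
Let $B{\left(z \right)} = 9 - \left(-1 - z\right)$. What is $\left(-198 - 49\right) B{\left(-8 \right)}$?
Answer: $-494$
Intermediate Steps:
$B{\left(z \right)} = 10 + z$ ($B{\left(z \right)} = 9 + \left(1 + z\right) = 10 + z$)
$\left(-198 - 49\right) B{\left(-8 \right)} = \left(-198 - 49\right) \left(10 - 8\right) = \left(-247\right) 2 = -494$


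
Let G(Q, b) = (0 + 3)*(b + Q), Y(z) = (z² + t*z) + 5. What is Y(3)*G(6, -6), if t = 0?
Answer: 0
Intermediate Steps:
Y(z) = 5 + z² (Y(z) = (z² + 0*z) + 5 = (z² + 0) + 5 = z² + 5 = 5 + z²)
G(Q, b) = 3*Q + 3*b (G(Q, b) = 3*(Q + b) = 3*Q + 3*b)
Y(3)*G(6, -6) = (5 + 3²)*(3*6 + 3*(-6)) = (5 + 9)*(18 - 18) = 14*0 = 0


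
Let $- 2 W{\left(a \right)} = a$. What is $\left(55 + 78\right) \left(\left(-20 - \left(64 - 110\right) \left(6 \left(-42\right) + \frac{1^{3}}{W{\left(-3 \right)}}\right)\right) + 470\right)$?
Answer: $- \frac{4433422}{3} \approx -1.4778 \cdot 10^{6}$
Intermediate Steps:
$W{\left(a \right)} = - \frac{a}{2}$
$\left(55 + 78\right) \left(\left(-20 - \left(64 - 110\right) \left(6 \left(-42\right) + \frac{1^{3}}{W{\left(-3 \right)}}\right)\right) + 470\right) = \left(55 + 78\right) \left(\left(-20 - \left(64 - 110\right) \left(6 \left(-42\right) + \frac{1^{3}}{\left(- \frac{1}{2}\right) \left(-3\right)}\right)\right) + 470\right) = 133 \left(\left(-20 - - 46 \left(-252 + 1 \frac{1}{\frac{3}{2}}\right)\right) + 470\right) = 133 \left(\left(-20 - - 46 \left(-252 + 1 \cdot \frac{2}{3}\right)\right) + 470\right) = 133 \left(\left(-20 - - 46 \left(-252 + \frac{2}{3}\right)\right) + 470\right) = 133 \left(\left(-20 - \left(-46\right) \left(- \frac{754}{3}\right)\right) + 470\right) = 133 \left(\left(-20 - \frac{34684}{3}\right) + 470\right) = 133 \left(- \frac{34744}{3} + 470\right) = 133 \left(- \frac{33334}{3}\right) = - \frac{4433422}{3}$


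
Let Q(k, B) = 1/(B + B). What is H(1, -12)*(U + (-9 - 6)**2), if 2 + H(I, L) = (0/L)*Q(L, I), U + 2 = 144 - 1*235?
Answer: -264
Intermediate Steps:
Q(k, B) = 1/(2*B)
U = -93 (U = -2 + (144 - 1*235) = -2 + (144 - 235) = -2 - 91 = -93)
H(I, L) = -2 (H(I, L) = -2 + (0/L)*(1/(2*I)) = -2 + 0*(1/(2*I)) = -2 + 0 = -2)
H(1, -12)*(U + (-9 - 6)**2) = -2*(-93 + (-9 - 6)**2) = -2*(-93 + (-15)**2) = -2*(-93 + 225) = -2*132 = -264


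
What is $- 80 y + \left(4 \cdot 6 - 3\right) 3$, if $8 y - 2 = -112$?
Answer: $1163$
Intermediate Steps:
$y = - \frac{55}{4}$ ($y = \frac{1}{4} + \frac{1}{8} \left(-112\right) = \frac{1}{4} - 14 = - \frac{55}{4} \approx -13.75$)
$- 80 y + \left(4 \cdot 6 - 3\right) 3 = \left(-80\right) \left(- \frac{55}{4}\right) + \left(4 \cdot 6 - 3\right) 3 = 1100 + \left(24 - 3\right) 3 = 1100 + 21 \cdot 3 = 1100 + 63 = 1163$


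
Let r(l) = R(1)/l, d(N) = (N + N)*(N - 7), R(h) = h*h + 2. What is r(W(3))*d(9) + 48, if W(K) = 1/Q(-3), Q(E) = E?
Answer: -276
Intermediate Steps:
R(h) = 2 + h**2 (R(h) = h**2 + 2 = 2 + h**2)
W(K) = -1/3 (W(K) = 1/(-3) = -1/3)
d(N) = 2*N*(-7 + N) (d(N) = (2*N)*(-7 + N) = 2*N*(-7 + N))
r(l) = 3/l (r(l) = (2 + 1**2)/l = (2 + 1)/l = 3/l)
r(W(3))*d(9) + 48 = (3/(-1/3))*(2*9*(-7 + 9)) + 48 = (3*(-3))*(2*9*2) + 48 = -9*36 + 48 = -324 + 48 = -276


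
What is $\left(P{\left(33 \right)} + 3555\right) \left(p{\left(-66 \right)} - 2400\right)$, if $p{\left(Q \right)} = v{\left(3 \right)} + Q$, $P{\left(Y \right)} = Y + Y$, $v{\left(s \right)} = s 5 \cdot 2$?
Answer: $-8820756$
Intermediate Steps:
$v{\left(s \right)} = 10 s$ ($v{\left(s \right)} = 5 s 2 = 10 s$)
$P{\left(Y \right)} = 2 Y$
$p{\left(Q \right)} = 30 + Q$ ($p{\left(Q \right)} = 10 \cdot 3 + Q = 30 + Q$)
$\left(P{\left(33 \right)} + 3555\right) \left(p{\left(-66 \right)} - 2400\right) = \left(2 \cdot 33 + 3555\right) \left(\left(30 - 66\right) - 2400\right) = \left(66 + 3555\right) \left(-36 - 2400\right) = 3621 \left(-2436\right) = -8820756$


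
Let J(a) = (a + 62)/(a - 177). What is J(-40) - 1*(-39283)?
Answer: 8524389/217 ≈ 39283.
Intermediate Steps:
J(a) = (62 + a)/(-177 + a)
J(-40) - 1*(-39283) = (62 - 40)/(-177 - 40) - 1*(-39283) = 22/(-217) + 39283 = -1/217*22 + 39283 = -22/217 + 39283 = 8524389/217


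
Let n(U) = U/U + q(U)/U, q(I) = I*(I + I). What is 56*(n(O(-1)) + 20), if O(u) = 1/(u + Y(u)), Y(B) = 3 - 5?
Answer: 3416/3 ≈ 1138.7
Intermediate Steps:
Y(B) = -2
q(I) = 2*I² (q(I) = I*(2*I) = 2*I²)
O(u) = 1/(-2 + u) (O(u) = 1/(u - 2) = 1/(-2 + u))
n(U) = 1 + 2*U (n(U) = U/U + (2*U²)/U = 1 + 2*U)
56*(n(O(-1)) + 20) = 56*((1 + 2/(-2 - 1)) + 20) = 56*((1 + 2/(-3)) + 20) = 56*((1 + 2*(-⅓)) + 20) = 56*((1 - ⅔) + 20) = 56*(⅓ + 20) = 56*(61/3) = 3416/3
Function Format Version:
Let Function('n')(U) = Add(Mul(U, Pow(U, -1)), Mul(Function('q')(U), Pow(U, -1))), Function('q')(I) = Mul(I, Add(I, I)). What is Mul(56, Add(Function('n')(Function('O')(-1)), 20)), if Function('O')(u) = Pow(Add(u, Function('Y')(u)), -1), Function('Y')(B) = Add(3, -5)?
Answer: Rational(3416, 3) ≈ 1138.7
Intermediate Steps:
Function('Y')(B) = -2
Function('q')(I) = Mul(2, Pow(I, 2)) (Function('q')(I) = Mul(I, Mul(2, I)) = Mul(2, Pow(I, 2)))
Function('O')(u) = Pow(Add(-2, u), -1) (Function('O')(u) = Pow(Add(u, -2), -1) = Pow(Add(-2, u), -1))
Function('n')(U) = Add(1, Mul(2, U)) (Function('n')(U) = Add(Mul(U, Pow(U, -1)), Mul(Mul(2, Pow(U, 2)), Pow(U, -1))) = Add(1, Mul(2, U)))
Mul(56, Add(Function('n')(Function('O')(-1)), 20)) = Mul(56, Add(Add(1, Mul(2, Pow(Add(-2, -1), -1))), 20)) = Mul(56, Add(Add(1, Mul(2, Pow(-3, -1))), 20)) = Mul(56, Add(Add(1, Mul(2, Rational(-1, 3))), 20)) = Mul(56, Add(Add(1, Rational(-2, 3)), 20)) = Mul(56, Add(Rational(1, 3), 20)) = Mul(56, Rational(61, 3)) = Rational(3416, 3)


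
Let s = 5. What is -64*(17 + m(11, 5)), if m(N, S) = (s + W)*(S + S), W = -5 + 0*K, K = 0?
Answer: -1088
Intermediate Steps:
W = -5 (W = -5 + 0*0 = -5 + 0 = -5)
m(N, S) = 0 (m(N, S) = (5 - 5)*(S + S) = 0*(2*S) = 0)
-64*(17 + m(11, 5)) = -64*(17 + 0) = -64*17 = -1088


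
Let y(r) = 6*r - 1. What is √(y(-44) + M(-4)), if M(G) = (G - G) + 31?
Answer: 3*I*√26 ≈ 15.297*I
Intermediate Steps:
y(r) = -1 + 6*r
M(G) = 31 (M(G) = 0 + 31 = 31)
√(y(-44) + M(-4)) = √((-1 + 6*(-44)) + 31) = √((-1 - 264) + 31) = √(-265 + 31) = √(-234) = 3*I*√26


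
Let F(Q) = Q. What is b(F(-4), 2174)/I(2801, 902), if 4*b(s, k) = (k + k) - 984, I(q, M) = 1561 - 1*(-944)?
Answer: 841/2505 ≈ 0.33573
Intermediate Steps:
I(q, M) = 2505 (I(q, M) = 1561 + 944 = 2505)
b(s, k) = -246 + k/2 (b(s, k) = ((k + k) - 984)/4 = (2*k - 984)/4 = (-984 + 2*k)/4 = -246 + k/2)
b(F(-4), 2174)/I(2801, 902) = (-246 + (½)*2174)/2505 = (-246 + 1087)*(1/2505) = 841*(1/2505) = 841/2505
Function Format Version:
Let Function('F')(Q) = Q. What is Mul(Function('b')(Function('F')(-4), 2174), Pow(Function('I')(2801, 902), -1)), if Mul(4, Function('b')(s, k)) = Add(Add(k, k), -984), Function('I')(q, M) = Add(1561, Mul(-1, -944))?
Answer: Rational(841, 2505) ≈ 0.33573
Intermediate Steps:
Function('I')(q, M) = 2505 (Function('I')(q, M) = Add(1561, 944) = 2505)
Function('b')(s, k) = Add(-246, Mul(Rational(1, 2), k)) (Function('b')(s, k) = Mul(Rational(1, 4), Add(Add(k, k), -984)) = Mul(Rational(1, 4), Add(Mul(2, k), -984)) = Mul(Rational(1, 4), Add(-984, Mul(2, k))) = Add(-246, Mul(Rational(1, 2), k)))
Mul(Function('b')(Function('F')(-4), 2174), Pow(Function('I')(2801, 902), -1)) = Mul(Add(-246, Mul(Rational(1, 2), 2174)), Pow(2505, -1)) = Mul(Add(-246, 1087), Rational(1, 2505)) = Mul(841, Rational(1, 2505)) = Rational(841, 2505)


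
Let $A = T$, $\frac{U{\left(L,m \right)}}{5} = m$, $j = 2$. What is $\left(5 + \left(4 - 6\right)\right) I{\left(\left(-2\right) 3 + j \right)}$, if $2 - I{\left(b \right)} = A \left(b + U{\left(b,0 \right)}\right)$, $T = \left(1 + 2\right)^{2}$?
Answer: $114$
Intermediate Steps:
$U{\left(L,m \right)} = 5 m$
$T = 9$ ($T = 3^{2} = 9$)
$A = 9$
$I{\left(b \right)} = 2 - 9 b$ ($I{\left(b \right)} = 2 - 9 \left(b + 5 \cdot 0\right) = 2 - 9 \left(b + 0\right) = 2 - 9 b$)
$\left(5 + \left(4 - 6\right)\right) I{\left(\left(-2\right) 3 + j \right)} = \left(5 + \left(4 - 6\right)\right) \left(2 - 9 \left(\left(-2\right) 3 + 2\right)\right) = \left(5 + \left(4 - 6\right)\right) \left(2 - 9 \left(-6 + 2\right)\right) = \left(5 - 2\right) \left(2 - -36\right) = 3 \left(2 + 36\right) = 3 \cdot 38 = 114$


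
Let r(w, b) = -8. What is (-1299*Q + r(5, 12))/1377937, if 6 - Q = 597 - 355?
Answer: 306556/1377937 ≈ 0.22247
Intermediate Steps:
Q = -236 (Q = 6 - (597 - 355) = 6 - 1*242 = 6 - 242 = -236)
(-1299*Q + r(5, 12))/1377937 = (-1299*(-236) - 8)/1377937 = (306564 - 8)*(1/1377937) = 306556*(1/1377937) = 306556/1377937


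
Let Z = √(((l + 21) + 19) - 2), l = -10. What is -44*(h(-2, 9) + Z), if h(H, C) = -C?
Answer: 396 - 88*√7 ≈ 163.17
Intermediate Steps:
Z = 2*√7 (Z = √(((-10 + 21) + 19) - 2) = √((11 + 19) - 2) = √(30 - 2) = √28 = 2*√7 ≈ 5.2915)
-44*(h(-2, 9) + Z) = -44*(-1*9 + 2*√7) = -44*(-9 + 2*√7) = 396 - 88*√7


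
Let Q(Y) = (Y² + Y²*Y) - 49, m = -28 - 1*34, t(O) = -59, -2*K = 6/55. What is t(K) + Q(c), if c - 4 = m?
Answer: -191856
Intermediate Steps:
K = -3/55 ≈ -0.054545
m = -62 (m = -28 - 34 = -62)
c = -58 (c = 4 - 62 = -58)
Q(Y) = -49 + Y² + Y³ (Q(Y) = (Y² + Y³) - 49 = -49 + Y² + Y³)
t(K) + Q(c) = -59 + (-49 + (-58)² + (-58)³) = -59 + (-49 + 3364 - 195112) = -59 - 191797 = -191856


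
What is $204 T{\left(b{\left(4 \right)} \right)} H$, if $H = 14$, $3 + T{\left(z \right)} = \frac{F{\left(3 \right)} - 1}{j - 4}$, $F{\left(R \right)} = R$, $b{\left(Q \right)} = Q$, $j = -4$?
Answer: $-9282$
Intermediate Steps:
$T{\left(z \right)} = - \frac{13}{4}$ ($T{\left(z \right)} = -3 + \frac{3 - 1}{-4 - 4} = -3 + \frac{2}{-8} = -3 + 2 \left(- \frac{1}{8}\right) = -3 - \frac{1}{4} = - \frac{13}{4}$)
$204 T{\left(b{\left(4 \right)} \right)} H = 204 \left(- \frac{13}{4}\right) 14 = \left(-663\right) 14 = -9282$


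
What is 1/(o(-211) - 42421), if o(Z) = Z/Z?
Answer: -1/42420 ≈ -2.3574e-5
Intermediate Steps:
o(Z) = 1
1/(o(-211) - 42421) = 1/(1 - 42421) = 1/(-42420) = -1/42420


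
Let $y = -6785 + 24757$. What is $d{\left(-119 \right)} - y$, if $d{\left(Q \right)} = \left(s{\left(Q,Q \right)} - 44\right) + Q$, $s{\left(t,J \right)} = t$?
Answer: $-18254$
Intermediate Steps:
$y = 17972$
$d{\left(Q \right)} = -44 + 2 Q$ ($d{\left(Q \right)} = \left(Q - 44\right) + Q = \left(-44 + Q\right) + Q = -44 + 2 Q$)
$d{\left(-119 \right)} - y = \left(-44 + 2 \left(-119\right)\right) - 17972 = \left(-44 - 238\right) - 17972 = -282 - 17972 = -18254$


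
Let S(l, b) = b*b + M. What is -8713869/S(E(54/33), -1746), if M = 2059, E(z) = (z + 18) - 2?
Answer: -8713869/3050575 ≈ -2.8565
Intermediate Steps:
E(z) = 16 + z (E(z) = (18 + z) - 2 = 16 + z)
S(l, b) = 2059 + b² (S(l, b) = b*b + 2059 = b² + 2059 = 2059 + b²)
-8713869/S(E(54/33), -1746) = -8713869/(2059 + (-1746)²) = -8713869/(2059 + 3048516) = -8713869/3050575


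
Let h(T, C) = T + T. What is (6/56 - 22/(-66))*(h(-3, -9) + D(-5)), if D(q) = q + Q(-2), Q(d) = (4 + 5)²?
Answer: 185/6 ≈ 30.833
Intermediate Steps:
Q(d) = 81 (Q(d) = 9² = 81)
h(T, C) = 2*T
D(q) = 81 + q (D(q) = q + 81 = 81 + q)
(6/56 - 22/(-66))*(h(-3, -9) + D(-5)) = (6/56 - 22/(-66))*(2*(-3) + (81 - 5)) = (6*(1/56) - 22*(-1/66))*(-6 + 76) = (3/28 + ⅓)*70 = (37/84)*70 = 185/6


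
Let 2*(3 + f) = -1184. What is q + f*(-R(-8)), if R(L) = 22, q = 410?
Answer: 13500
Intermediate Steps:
f = -595 (f = -3 + (½)*(-1184) = -3 - 592 = -595)
q + f*(-R(-8)) = 410 - (-595)*22 = 410 - 595*(-22) = 410 + 13090 = 13500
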